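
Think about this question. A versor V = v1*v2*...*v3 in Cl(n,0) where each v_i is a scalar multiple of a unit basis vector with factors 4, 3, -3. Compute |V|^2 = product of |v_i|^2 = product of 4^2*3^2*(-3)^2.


Each vector v_i has |v_i|^2 = s_i^2
Squared scales: 4^2 = 16, 3^2 = 9, (-3)^2 = 9
|V|^2 = 16 * 9 * 9
= 1296


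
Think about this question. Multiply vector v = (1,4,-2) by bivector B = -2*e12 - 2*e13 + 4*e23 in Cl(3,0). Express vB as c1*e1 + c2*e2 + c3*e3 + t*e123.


vB has grade-1 (vector) and grade-3 (trivector) parts: vB = (v _| B) + (v ^ B).
Vector part <vB>_1:
  e1: -v2*b12 - v3*b13 = -(4)*(-2) - (-2)*(-2) = 4
  e2: v1*b12 - v3*b23 = (1)*(-2) - (-2)*(4) = 6
  e3: v1*b13 + v2*b23 = (1)*(-2) + (4)*(4) = 14
Trivector part <vB>_3:
  e123: v1*b23 - v2*b13 + v3*b12 = (1)*(4) - (4)*(-2) + (-2)*(-2) = 16
vB = 4*e1 + 6*e2 + 14*e3 + 16*e123


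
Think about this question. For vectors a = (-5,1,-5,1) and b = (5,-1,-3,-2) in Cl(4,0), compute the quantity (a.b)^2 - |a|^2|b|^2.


a . b = (-5)*5 + 1*(-1) + (-5)*(-3) + 1*(-2)
= -25 + (-1) + 15 + (-2) = -13
|a|^2 = (-5)^2 + 1^2 + (-5)^2 + 1^2 = 52
|b|^2 = 5^2 + (-1)^2 + (-3)^2 + (-2)^2 = 39
(a.b)^2 = (-13)^2 = 169
|a|^2 * |b|^2 = 52 * 39 = 2028
Result = 169 - 2028 = -1859


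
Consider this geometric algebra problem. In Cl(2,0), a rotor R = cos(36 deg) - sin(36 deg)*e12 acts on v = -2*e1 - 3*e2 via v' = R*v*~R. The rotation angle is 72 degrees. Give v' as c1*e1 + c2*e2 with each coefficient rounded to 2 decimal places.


Rotor R = cos(36deg) - sin(36deg)*e12
Rotation angle theta = 2 * 36 = 72 degrees
v' = R*v*~R rotates v by theta.
cos(72deg) = 0.3090, sin(72deg) = 0.9511
v'_1 = -2*cos(72deg) - (-3)*sin(72deg)
= -2*0.3090 - (-3)*0.9511
= 2.24
v'_2 = -2*sin(72deg) + (-3)*cos(72deg)
= -2*0.9511 + (-3)*0.3090
= -2.83
v' = 2.24*e1 - 2.83*e2


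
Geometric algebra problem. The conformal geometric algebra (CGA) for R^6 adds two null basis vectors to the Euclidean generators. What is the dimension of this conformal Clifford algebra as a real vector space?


The conformal model of R^6 uses Cl(7,1): the 6 Euclidean generators plus two extra orthogonal generators e+ (e+^2 = +1) and e- (e-^2 = -1), from which the null vectors e0, einf are built.
Number of generators m = 6 + 2 = 8.
dim Cl(p,q) = 2^m = 2^8 = 256


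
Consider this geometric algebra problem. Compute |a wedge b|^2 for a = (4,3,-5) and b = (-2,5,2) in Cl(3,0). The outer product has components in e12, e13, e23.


a wedge b = (a1*b2 - a2*b1)*e12 + (a1*b3 - a3*b1)*e13 + (a2*b3 - a3*b2)*e23
e12 coeff: 4*5 - 3*(-2) = 20 - (-6) = 26
e13 coeff: 4*2 - (-5)*(-2) = 8 - 10 = -2
e23 coeff: 3*2 - (-5)*5 = 6 - (-25) = 31
|a wedge b|^2 = 26^2 + (-2)^2 + 31^2
= 676 + 4 + 961
= 1641


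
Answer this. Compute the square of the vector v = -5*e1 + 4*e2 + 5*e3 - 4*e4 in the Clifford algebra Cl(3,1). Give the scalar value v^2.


v^2 = sum of c_i^2 * e_i^2
Positive signature terms (e_i^2 = +1): (-5)^2 + 4^2 + 5^2 = 66
Negative signature terms (e_j^2 = -1): (-4)^2 = 16
v^2 = 66 - 16 = 50


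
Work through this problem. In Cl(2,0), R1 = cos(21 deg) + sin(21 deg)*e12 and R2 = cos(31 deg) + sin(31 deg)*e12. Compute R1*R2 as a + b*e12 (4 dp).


Same-plane rotors commute and their half-angles add:
R1*R2 = cos(a1 + a2) + sin(a1 + a2)*e12.
a1 + a2 = 21 + 31 = 52 deg
cos(52 deg) = 0.6157
sin(52 deg) = 0.7880
R1*R2 = 0.6157 + 0.7880*e12


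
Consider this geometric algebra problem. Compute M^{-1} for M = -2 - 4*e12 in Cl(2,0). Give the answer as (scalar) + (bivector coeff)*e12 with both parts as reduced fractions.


M = -2 - 4*e12, where e12^2 = -1.
Since M commutes with its reverse ~M = a - b*e12, M * ~M = a^2 - b^2*e12^2 = a^2 + b^2.
So M^{-1} = ~M / (a^2 + b^2) = (a - b*e12)/(a^2 + b^2).
a^2 + b^2 = 4 + 16 = 20
Scalar part = -2/20 = -1/10
Bivector coeff = 4/20 = 1/5
M^{-1} = -1/10 + 1/5*e12


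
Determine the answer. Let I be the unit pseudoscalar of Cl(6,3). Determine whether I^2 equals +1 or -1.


The pseudoscalar I = e1...e_n (product of all n generators) of Cl(p,q) satisfies I^2 = (-1)^(q + n(n-1)/2).
p = 6, q = 3, n = p + q = 9
n(n-1)/2 = 9 * 8 / 2 = 36
Exponent = q + n(n-1)/2 = 3 + 36 = 39
I^2 = (-1)^39 = -1


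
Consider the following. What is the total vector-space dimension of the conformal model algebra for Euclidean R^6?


The conformal model of R^6 uses Cl(7,1): the 6 Euclidean generators plus two extra orthogonal generators e+ (e+^2 = +1) and e- (e-^2 = -1), from which the null vectors e0, einf are built.
Number of generators m = 6 + 2 = 8.
dim Cl(p,q) = 2^m = 2^8 = 256


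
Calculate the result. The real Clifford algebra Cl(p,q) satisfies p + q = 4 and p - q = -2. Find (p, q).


We need p + q = 4 and p - q = -2.
Adding: 2p = 4 + (-2) = 2, so p = 1.
Then q = 4 - 1 = 3.
(p, q) = (1, 3)


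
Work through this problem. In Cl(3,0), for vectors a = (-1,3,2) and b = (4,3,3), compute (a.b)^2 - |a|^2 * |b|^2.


a . b = (-1)*4 + 3*3 + 2*3
= -4 + 9 + 6 = 11
|a|^2 = (-1)^2 + 3^2 + 2^2 = 14
|b|^2 = 4^2 + 3^2 + 3^2 = 34
(a.b)^2 = 11^2 = 121
|a|^2 * |b|^2 = 14 * 34 = 476
Result = 121 - 476 = -355


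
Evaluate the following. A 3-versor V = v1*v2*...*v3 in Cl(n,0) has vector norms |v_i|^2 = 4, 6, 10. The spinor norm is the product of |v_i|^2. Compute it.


Spinor norm N(V) = |v1|^2 * |v2|^2 * ... * |v3|^2
= 4 * 6 * 10
Running product: 4, 24, 240
N(V) = 240


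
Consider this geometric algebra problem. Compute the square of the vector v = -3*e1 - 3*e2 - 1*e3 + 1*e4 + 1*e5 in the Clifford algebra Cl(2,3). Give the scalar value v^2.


v^2 = sum of c_i^2 * e_i^2
Positive signature terms (e_i^2 = +1): (-3)^2 + (-3)^2 = 18
Negative signature terms (e_j^2 = -1): (-1)^2 + 1^2 + 1^2 = 3
v^2 = 18 - 3 = 15


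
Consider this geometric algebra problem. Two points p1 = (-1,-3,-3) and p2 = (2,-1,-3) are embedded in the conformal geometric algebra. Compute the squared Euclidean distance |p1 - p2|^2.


p1 - p2 = (-3, -2, 0)
|p1 - p2|^2 = (-3)^2 + (-2)^2 + 0^2
= 9 + 4 + 0
= 13


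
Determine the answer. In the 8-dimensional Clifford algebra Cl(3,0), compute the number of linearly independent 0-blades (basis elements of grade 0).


Number of grade-k basis blades in Cl(p,q) with n = p + q is C(n, k).
n = 3 + 0 = 3
C(3, 0) = 3! / (0! * 3!)
= 6 / (1 * 6)
= 1


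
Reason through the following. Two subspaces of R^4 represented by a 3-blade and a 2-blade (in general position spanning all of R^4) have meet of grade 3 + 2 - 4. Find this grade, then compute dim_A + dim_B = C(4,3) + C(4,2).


Meet grade = grade(A) + grade(B) - n
= 3 + 2 - 4 = 1
C(4,3) = 4
C(4,2) = 6
dim_A + dim_B = 4 + 6 = 10


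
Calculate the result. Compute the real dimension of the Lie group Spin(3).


Spin(n) double-covers SO(n); both have Lie algebra so(n) of dimension n(n-1)/2.
n = 3
n(n-1) = 3 * 2 = 6
dim Spin(3) = 6/2 = 3


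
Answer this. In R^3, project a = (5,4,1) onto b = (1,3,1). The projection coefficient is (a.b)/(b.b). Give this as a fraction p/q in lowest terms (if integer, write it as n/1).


Projection coefficient = (a . b) / (b . b)
a . b = 5*1 + 4*3 + 1*1
= 5 + 12 + 1 = 18
b . b = 1^2 + 3^2 + 1^2
= 1 + 9 + 1 = 11
Coefficient = 18/11
In lowest terms: 18/11


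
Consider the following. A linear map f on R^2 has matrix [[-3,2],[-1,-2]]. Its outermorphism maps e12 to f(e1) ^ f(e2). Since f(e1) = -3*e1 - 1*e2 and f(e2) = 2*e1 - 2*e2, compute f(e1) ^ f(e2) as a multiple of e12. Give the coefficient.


The outermorphism of a linear map f sends e1^e2 to f(e1)^f(e2).
f(e1) = -3*e1 - 1*e2
f(e2) = 2*e1 - 2*e2
f(e1) ^ f(e2) = (-3*e1 - 1*e2) ^ (2*e1 - 2*e2)
= (-3)*(-2)*e12 + (-1)*2*e21
= (6 - (-2))*e12
= 8*e12
Coefficient = 8


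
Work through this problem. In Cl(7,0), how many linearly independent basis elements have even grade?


Even subalgebra dimension = 2^(n-1)
n = 7 + 0 = 7
2^(7 - 1) = 2^6 = 64
Verification: sum of C(7,k) for even k = 1 + 21 + 35 + 7 = 64
Result = 64


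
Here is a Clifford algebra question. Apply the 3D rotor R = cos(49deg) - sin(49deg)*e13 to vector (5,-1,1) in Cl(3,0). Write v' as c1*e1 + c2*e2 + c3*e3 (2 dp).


Rotor R = cos(49deg) - sin(49deg)*e13
Rotation angle theta = 2 * 49 = 98 degrees in the e13 plane (e1 -> e3).
The component perpendicular to the plane (e2) is invariant: v'_2 = v2 = -1.00
cos(98deg) = -0.1392, sin(98deg) = 0.9903
v'_1 = v1*cos(theta) - v3*sin(theta) = 5*(-0.1392) - 1*0.9903 = -1.69
v'_3 = v1*sin(theta) + v3*cos(theta) = 5*0.9903 + 1*(-0.1392) = 4.81
v' = -1.69*e1 - 1.00*e2 + 4.81*e3


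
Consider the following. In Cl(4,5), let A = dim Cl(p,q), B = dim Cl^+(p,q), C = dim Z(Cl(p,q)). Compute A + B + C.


n = 4 + 5 = 9
Total dim = 2^9 = 512
Even subalgebra dim = 2^8 = 256
n is odd, so center dim = 2
Sum = 512 + 256 + 2 = 770


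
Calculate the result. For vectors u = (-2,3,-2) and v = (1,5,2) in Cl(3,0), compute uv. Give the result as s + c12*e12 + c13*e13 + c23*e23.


In Cl(3,0): e_i^2 = 1, e_ie_j = -e_je_i for i != j.
Scalar part = u . v = (-2)*1 + 3*5 + (-2)*2
= -2 + 15 + (-4) = 9
e12 coeff = (-2)*5 - 3*1 = -10 - 3 = -13
e13 coeff = (-2)*2 - (-2)*1 = -4 - (-2) = -2
e23 coeff = 3*2 - (-2)*5 = 6 - (-10) = 16
uv = 9 - 13*e12 - 2*e13 + 16*e23


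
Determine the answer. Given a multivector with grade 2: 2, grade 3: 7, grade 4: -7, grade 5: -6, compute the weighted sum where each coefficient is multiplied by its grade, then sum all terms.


Grade-weighted sum = sum of grade_k * coefficient_k
2*2 = 4
3*7 = 21
4*(-7) = -28
5*(-6) = -30
Total = 4 + 21 + (-28) + (-30) = -33


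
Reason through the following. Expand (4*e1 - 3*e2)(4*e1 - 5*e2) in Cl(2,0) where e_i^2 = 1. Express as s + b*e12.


Expand: (4*e1 - 3*e2)(4*e1 - 5*e2)
= 4*4*e1e1 + 4*(-5)*e1e2 + (-3)*4*e2e1 + (-3)*(-5)*e2e2
Using e1^2 = e2^2 = 1, e2e1 = -e1e2:
Scalar part s = 4*4 + (-3)*(-5) = 16 + 15 = 31
Bivector part b = 4*(-5) - (-3)*4 = -20 - (-12) = -8
uv = 31 - 8*e12


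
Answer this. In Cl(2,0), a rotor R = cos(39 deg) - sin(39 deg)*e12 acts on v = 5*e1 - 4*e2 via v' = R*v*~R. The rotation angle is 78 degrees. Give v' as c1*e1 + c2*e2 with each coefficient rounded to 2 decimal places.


Rotor R = cos(39deg) - sin(39deg)*e12
Rotation angle theta = 2 * 39 = 78 degrees
v' = R*v*~R rotates v by theta.
cos(78deg) = 0.2079, sin(78deg) = 0.9781
v'_1 = 5*cos(78deg) - (-4)*sin(78deg)
= 5*0.2079 - (-4)*0.9781
= 4.95
v'_2 = 5*sin(78deg) + (-4)*cos(78deg)
= 5*0.9781 + (-4)*0.2079
= 4.06
v' = 4.95*e1 + 4.06*e2


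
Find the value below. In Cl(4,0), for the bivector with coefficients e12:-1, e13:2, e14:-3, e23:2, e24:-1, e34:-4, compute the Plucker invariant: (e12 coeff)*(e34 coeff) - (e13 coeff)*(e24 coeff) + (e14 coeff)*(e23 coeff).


Plucker relation: af - be + cd
a*f = (-1)*(-4) = 4
b*e = 2*(-1) = -2
c*d = (-3)*2 = -6
af - be + cd = 4 - (-2) + (-6)
= 0


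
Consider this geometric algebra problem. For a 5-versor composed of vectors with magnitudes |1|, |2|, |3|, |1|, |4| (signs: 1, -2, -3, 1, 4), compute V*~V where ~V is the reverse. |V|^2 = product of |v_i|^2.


Each vector v_i has |v_i|^2 = s_i^2
Squared scales: 1^2 = 1, (-2)^2 = 4, (-3)^2 = 9, 1^2 = 1, 4^2 = 16
|V|^2 = 1 * 4 * 9 * 1 * 16
= 576


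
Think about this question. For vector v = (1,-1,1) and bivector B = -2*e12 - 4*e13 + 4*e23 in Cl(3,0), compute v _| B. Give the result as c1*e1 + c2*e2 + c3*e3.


Left contraction v _| B = <vB>_1 (grade-1 part of the geometric product vB).
Using e1_|e12 = e2, e2_|e12 = -e1, e1_|e13 = e3, e3_|e13 = -e1, e2_|e23 = e3, e3_|e23 = -e2:
e1 coeff: -v2*b12 - v3*b13 = -(-1)*(-2) - (1)*(-4) = 2
e2 coeff: v1*b12 - v3*b23 = (1)*(-2) - (1)*(4) = -6
e3 coeff: v1*b13 + v2*b23 = (1)*(-4) + (-1)*(4) = -8
v _| B = 2*e1 - 6*e2 - 8*e3


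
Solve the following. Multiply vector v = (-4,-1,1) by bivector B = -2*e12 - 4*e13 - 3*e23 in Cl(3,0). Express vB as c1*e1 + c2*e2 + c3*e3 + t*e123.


vB has grade-1 (vector) and grade-3 (trivector) parts: vB = (v _| B) + (v ^ B).
Vector part <vB>_1:
  e1: -v2*b12 - v3*b13 = -(-1)*(-2) - (1)*(-4) = 2
  e2: v1*b12 - v3*b23 = (-4)*(-2) - (1)*(-3) = 11
  e3: v1*b13 + v2*b23 = (-4)*(-4) + (-1)*(-3) = 19
Trivector part <vB>_3:
  e123: v1*b23 - v2*b13 + v3*b12 = (-4)*(-3) - (-1)*(-4) + (1)*(-2) = 6
vB = 2*e1 + 11*e2 + 19*e3 + 6*e123


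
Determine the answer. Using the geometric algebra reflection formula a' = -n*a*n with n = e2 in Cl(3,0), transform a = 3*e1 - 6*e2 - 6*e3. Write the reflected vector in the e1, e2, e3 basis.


Reflection formula: a' = -n*a*n, with n = e2 (unit vector, n^2 = 1).
For reflection through hyperplane perp to e2:
The component along e2 flips sign, others stay.
a = (3, -6, -6)
a' = (3, 6, -6)
a' = 3*e1 + 6*e2 - 6*e3


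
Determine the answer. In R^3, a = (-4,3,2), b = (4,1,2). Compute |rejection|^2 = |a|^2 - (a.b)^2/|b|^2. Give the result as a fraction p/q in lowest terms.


|a|^2 = (-4)^2 + 3^2 + 2^2 = 29
|b|^2 = 4^2 + 1^2 + 2^2 = 21
a . b = (-4)*4 + 3*1 + 2*2 = -9
(a.b)^2 = (-9)^2 = 81
|rej|^2 = 29 - 81/21
= (609 - 81)/21
= 528/21
In lowest terms: 176/7


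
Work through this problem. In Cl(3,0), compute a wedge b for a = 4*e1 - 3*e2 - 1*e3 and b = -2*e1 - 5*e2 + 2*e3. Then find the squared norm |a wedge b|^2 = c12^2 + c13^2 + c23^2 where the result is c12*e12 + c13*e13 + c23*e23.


a wedge b = (a1*b2 - a2*b1)*e12 + (a1*b3 - a3*b1)*e13 + (a2*b3 - a3*b2)*e23
e12 coeff: 4*(-5) - (-3)*(-2) = -20 - 6 = -26
e13 coeff: 4*2 - (-1)*(-2) = 8 - 2 = 6
e23 coeff: (-3)*2 - (-1)*(-5) = -6 - 5 = -11
|a wedge b|^2 = (-26)^2 + 6^2 + (-11)^2
= 676 + 36 + 121
= 833


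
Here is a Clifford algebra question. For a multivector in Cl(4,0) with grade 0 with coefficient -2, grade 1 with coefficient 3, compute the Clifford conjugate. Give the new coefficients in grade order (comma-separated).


Clifford conjugate sign for grade k: (-1)^(k(k+1)/2)
Grade 0: (-1)^(0*1/2) = (-1)^0 = 1, coeff -2 -> -2
Grade 1: (-1)^(1*2/2) = (-1)^1 = -1, coeff 3 -> -3
Conjugated coefficients: -2, -3


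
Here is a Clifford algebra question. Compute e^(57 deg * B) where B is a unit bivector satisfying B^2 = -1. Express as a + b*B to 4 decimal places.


For a unit bivector B with B^2 = -1, the exponential series gives
e^(theta*B) = cos(theta) + sin(theta)*B (the GA analogue of Euler's formula).
theta = 57 degrees = 0.994838 rad
cos(57 deg) = 0.5446
sin(57 deg) = 0.8387
exp(theta*B) = 0.5446 + 0.8387*B


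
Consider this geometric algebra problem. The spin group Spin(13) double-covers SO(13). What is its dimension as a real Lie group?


Spin(n) double-covers SO(n); both have Lie algebra so(n) of dimension n(n-1)/2.
n = 13
n(n-1) = 13 * 12 = 156
dim Spin(13) = 156/2 = 78


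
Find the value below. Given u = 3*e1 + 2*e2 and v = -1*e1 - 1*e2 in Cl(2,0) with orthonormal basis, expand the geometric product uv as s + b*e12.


Expand: (3*e1 + 2*e2)(-1*e1 - 1*e2)
= 3*(-1)*e1e1 + 3*(-1)*e1e2 + 2*(-1)*e2e1 + 2*(-1)*e2e2
Using e1^2 = e2^2 = 1, e2e1 = -e1e2:
Scalar part s = 3*(-1) + 2*(-1) = -3 + (-2) = -5
Bivector part b = 3*(-1) - 2*(-1) = -3 - (-2) = -1
uv = -5 - 1*e12


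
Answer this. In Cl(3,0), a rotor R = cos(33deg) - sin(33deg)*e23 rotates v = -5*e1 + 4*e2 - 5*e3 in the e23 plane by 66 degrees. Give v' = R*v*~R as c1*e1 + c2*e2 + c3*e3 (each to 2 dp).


Rotor R = cos(33deg) - sin(33deg)*e23
Rotation angle theta = 2 * 33 = 66 degrees in the e23 plane (e2 -> e3).
The component perpendicular to the plane (e1) is invariant: v'_1 = v1 = -5.00
cos(66deg) = 0.4067, sin(66deg) = 0.9135
v'_2 = v2*cos(theta) - v3*sin(theta) = 4*0.4067 - (-5)*0.9135 = 6.19
v'_3 = v2*sin(theta) + v3*cos(theta) = 4*0.9135 + (-5)*0.4067 = 1.62
v' = -5.00*e1 + 6.19*e2 + 1.62*e3


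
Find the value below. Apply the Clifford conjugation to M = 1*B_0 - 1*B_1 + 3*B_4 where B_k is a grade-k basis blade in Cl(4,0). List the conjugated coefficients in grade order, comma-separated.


Clifford conjugate sign for grade k: (-1)^(k(k+1)/2)
Grade 0: (-1)^(0*1/2) = (-1)^0 = 1, coeff 1 -> 1
Grade 1: (-1)^(1*2/2) = (-1)^1 = -1, coeff -1 -> 1
Grade 4: (-1)^(4*5/2) = (-1)^10 = 1, coeff 3 -> 3
Conjugated coefficients: 1, 1, 3


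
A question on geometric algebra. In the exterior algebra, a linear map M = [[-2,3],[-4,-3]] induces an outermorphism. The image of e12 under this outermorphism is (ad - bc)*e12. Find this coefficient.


The outermorphism of a linear map f sends e1^e2 to f(e1)^f(e2).
f(e1) = -2*e1 - 4*e2
f(e2) = 3*e1 - 3*e2
f(e1) ^ f(e2) = (-2*e1 - 4*e2) ^ (3*e1 - 3*e2)
= (-2)*(-3)*e12 + (-4)*3*e21
= (6 - (-12))*e12
= 18*e12
Coefficient = 18


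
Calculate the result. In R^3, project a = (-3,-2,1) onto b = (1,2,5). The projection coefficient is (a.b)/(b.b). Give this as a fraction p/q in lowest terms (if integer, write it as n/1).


Projection coefficient = (a . b) / (b . b)
a . b = (-3)*1 + (-2)*2 + 1*5
= -3 + (-4) + 5 = -2
b . b = 1^2 + 2^2 + 5^2
= 1 + 4 + 25 = 30
Coefficient = -2/30
In lowest terms: -1/15


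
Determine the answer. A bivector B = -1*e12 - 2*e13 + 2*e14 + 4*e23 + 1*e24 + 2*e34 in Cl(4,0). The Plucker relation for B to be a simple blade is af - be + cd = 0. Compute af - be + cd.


Plucker relation: af - be + cd
a*f = (-1)*2 = -2
b*e = (-2)*1 = -2
c*d = 2*4 = 8
af - be + cd = -2 - (-2) + 8
= 8


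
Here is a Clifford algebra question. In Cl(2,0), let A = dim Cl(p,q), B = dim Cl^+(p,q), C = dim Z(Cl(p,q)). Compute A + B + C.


n = 2 + 0 = 2
Total dim = 2^2 = 4
Even subalgebra dim = 2^1 = 2
n is even, so center dim = 1
Sum = 4 + 2 + 1 = 7


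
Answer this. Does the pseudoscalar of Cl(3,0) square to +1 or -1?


The pseudoscalar I = e1...e_n (product of all n generators) of Cl(p,q) satisfies I^2 = (-1)^(q + n(n-1)/2).
p = 3, q = 0, n = p + q = 3
n(n-1)/2 = 3 * 2 / 2 = 3
Exponent = q + n(n-1)/2 = 0 + 3 = 3
I^2 = (-1)^3 = -1


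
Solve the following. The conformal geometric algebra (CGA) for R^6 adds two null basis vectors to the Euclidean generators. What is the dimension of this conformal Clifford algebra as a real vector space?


The conformal model of R^6 uses Cl(7,1): the 6 Euclidean generators plus two extra orthogonal generators e+ (e+^2 = +1) and e- (e-^2 = -1), from which the null vectors e0, einf are built.
Number of generators m = 6 + 2 = 8.
dim Cl(p,q) = 2^m = 2^8 = 256


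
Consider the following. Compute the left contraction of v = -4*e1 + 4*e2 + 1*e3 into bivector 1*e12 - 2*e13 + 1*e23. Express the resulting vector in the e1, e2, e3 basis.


Left contraction v _| B = <vB>_1 (grade-1 part of the geometric product vB).
Using e1_|e12 = e2, e2_|e12 = -e1, e1_|e13 = e3, e3_|e13 = -e1, e2_|e23 = e3, e3_|e23 = -e2:
e1 coeff: -v2*b12 - v3*b13 = -(4)*(1) - (1)*(-2) = -2
e2 coeff: v1*b12 - v3*b23 = (-4)*(1) - (1)*(1) = -5
e3 coeff: v1*b13 + v2*b23 = (-4)*(-2) + (4)*(1) = 12
v _| B = -2*e1 - 5*e2 + 12*e3


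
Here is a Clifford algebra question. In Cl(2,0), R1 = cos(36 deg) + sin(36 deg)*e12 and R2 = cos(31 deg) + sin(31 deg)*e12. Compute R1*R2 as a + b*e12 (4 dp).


Same-plane rotors commute and their half-angles add:
R1*R2 = cos(a1 + a2) + sin(a1 + a2)*e12.
a1 + a2 = 36 + 31 = 67 deg
cos(67 deg) = 0.3907
sin(67 deg) = 0.9205
R1*R2 = 0.3907 + 0.9205*e12


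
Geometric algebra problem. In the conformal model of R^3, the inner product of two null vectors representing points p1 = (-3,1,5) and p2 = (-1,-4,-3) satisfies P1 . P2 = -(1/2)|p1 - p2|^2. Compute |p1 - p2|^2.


p1 - p2 = (-2, 5, 8)
|p1 - p2|^2 = (-2)^2 + 5^2 + 8^2
= 4 + 25 + 64
= 93


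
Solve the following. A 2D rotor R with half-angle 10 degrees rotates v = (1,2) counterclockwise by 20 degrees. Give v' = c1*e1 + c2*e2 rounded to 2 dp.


Rotor R = cos(10deg) - sin(10deg)*e12
Rotation angle theta = 2 * 10 = 20 degrees
v' = R*v*~R rotates v by theta.
cos(20deg) = 0.9397, sin(20deg) = 0.3420
v'_1 = 1*cos(20deg) - 2*sin(20deg)
= 1*0.9397 - 2*0.3420
= 0.26
v'_2 = 1*sin(20deg) + 2*cos(20deg)
= 1*0.3420 + 2*0.9397
= 2.22
v' = 0.26*e1 + 2.22*e2


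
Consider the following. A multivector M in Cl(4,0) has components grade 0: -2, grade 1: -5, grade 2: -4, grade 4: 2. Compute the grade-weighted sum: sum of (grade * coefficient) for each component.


Grade-weighted sum = sum of grade_k * coefficient_k
0*(-2) = 0
1*(-5) = -5
2*(-4) = -8
4*2 = 8
Total = 0 + (-5) + (-8) + 8 = -5


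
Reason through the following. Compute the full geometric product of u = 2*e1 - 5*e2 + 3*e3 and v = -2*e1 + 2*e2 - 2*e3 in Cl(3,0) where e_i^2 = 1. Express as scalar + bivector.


In Cl(3,0): e_i^2 = 1, e_ie_j = -e_je_i for i != j.
Scalar part = u . v = 2*(-2) + (-5)*2 + 3*(-2)
= -4 + (-10) + (-6) = -20
e12 coeff = 2*2 - (-5)*(-2) = 4 - 10 = -6
e13 coeff = 2*(-2) - 3*(-2) = -4 - (-6) = 2
e23 coeff = (-5)*(-2) - 3*2 = 10 - 6 = 4
uv = -20 - 6*e12 + 2*e13 + 4*e23


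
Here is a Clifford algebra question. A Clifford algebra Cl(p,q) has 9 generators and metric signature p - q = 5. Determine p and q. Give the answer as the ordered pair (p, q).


We need p + q = 9 and p - q = 5.
Adding: 2p = 9 + 5 = 14, so p = 7.
Then q = 9 - 7 = 2.
(p, q) = (7, 2)


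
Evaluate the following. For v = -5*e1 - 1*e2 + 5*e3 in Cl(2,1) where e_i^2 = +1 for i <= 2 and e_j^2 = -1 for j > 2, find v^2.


v^2 = sum of c_i^2 * e_i^2
Positive signature terms (e_i^2 = +1): (-5)^2 + (-1)^2 = 26
Negative signature terms (e_j^2 = -1): 5^2 = 25
v^2 = 26 - 25 = 1


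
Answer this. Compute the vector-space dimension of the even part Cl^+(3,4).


Even subalgebra dimension = 2^(n-1)
n = 3 + 4 = 7
2^(7 - 1) = 2^6 = 64
Verification: sum of C(7,k) for even k = 1 + 21 + 35 + 7 = 64
Result = 64


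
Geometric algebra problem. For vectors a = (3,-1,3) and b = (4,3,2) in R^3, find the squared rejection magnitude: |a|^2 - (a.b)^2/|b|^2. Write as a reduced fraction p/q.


|a|^2 = 3^2 + (-1)^2 + 3^2 = 19
|b|^2 = 4^2 + 3^2 + 2^2 = 29
a . b = 3*4 + (-1)*3 + 3*2 = 15
(a.b)^2 = 15^2 = 225
|rej|^2 = 19 - 225/29
= (551 - 225)/29
= 326/29
In lowest terms: 326/29


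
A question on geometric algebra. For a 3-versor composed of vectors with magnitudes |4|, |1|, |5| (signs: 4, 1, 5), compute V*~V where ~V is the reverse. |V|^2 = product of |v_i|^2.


Each vector v_i has |v_i|^2 = s_i^2
Squared scales: 4^2 = 16, 1^2 = 1, 5^2 = 25
|V|^2 = 16 * 1 * 25
= 400


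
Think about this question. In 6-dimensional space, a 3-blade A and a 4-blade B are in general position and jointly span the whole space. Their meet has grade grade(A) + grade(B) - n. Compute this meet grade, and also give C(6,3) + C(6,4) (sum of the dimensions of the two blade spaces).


Meet grade = grade(A) + grade(B) - n
= 3 + 4 - 6 = 1
C(6,3) = 20
C(6,4) = 15
dim_A + dim_B = 20 + 15 = 35


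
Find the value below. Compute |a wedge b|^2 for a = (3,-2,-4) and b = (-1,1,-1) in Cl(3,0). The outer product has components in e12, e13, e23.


a wedge b = (a1*b2 - a2*b1)*e12 + (a1*b3 - a3*b1)*e13 + (a2*b3 - a3*b2)*e23
e12 coeff: 3*1 - (-2)*(-1) = 3 - 2 = 1
e13 coeff: 3*(-1) - (-4)*(-1) = -3 - 4 = -7
e23 coeff: (-2)*(-1) - (-4)*1 = 2 - (-4) = 6
|a wedge b|^2 = 1^2 + (-7)^2 + 6^2
= 1 + 49 + 36
= 86


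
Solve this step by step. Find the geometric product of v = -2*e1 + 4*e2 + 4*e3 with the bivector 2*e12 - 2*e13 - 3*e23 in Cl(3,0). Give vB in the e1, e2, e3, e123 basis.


vB has grade-1 (vector) and grade-3 (trivector) parts: vB = (v _| B) + (v ^ B).
Vector part <vB>_1:
  e1: -v2*b12 - v3*b13 = -(4)*(2) - (4)*(-2) = 0
  e2: v1*b12 - v3*b23 = (-2)*(2) - (4)*(-3) = 8
  e3: v1*b13 + v2*b23 = (-2)*(-2) + (4)*(-3) = -8
Trivector part <vB>_3:
  e123: v1*b23 - v2*b13 + v3*b12 = (-2)*(-3) - (4)*(-2) + (4)*(2) = 22
vB = 0*e1 + 8*e2 - 8*e3 + 22*e123


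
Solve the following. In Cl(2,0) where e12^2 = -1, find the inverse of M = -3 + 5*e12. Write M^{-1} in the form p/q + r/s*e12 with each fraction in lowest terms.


M = -3 + 5*e12, where e12^2 = -1.
Since M commutes with its reverse ~M = a - b*e12, M * ~M = a^2 - b^2*e12^2 = a^2 + b^2.
So M^{-1} = ~M / (a^2 + b^2) = (a - b*e12)/(a^2 + b^2).
a^2 + b^2 = 9 + 25 = 34
Scalar part = -3/34 = -3/34
Bivector coeff = -5/34 = -5/34
M^{-1} = -3/34 - 5/34*e12


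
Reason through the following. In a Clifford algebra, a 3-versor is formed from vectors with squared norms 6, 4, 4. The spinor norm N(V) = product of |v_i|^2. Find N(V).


Spinor norm N(V) = |v1|^2 * |v2|^2 * ... * |v3|^2
= 6 * 4 * 4
Running product: 6, 24, 96
N(V) = 96


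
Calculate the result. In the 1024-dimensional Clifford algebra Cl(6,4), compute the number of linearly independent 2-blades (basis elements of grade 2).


Number of grade-k basis blades in Cl(p,q) with n = p + q is C(n, k).
n = 6 + 4 = 10
C(10, 2) = 10! / (2! * 8!)
= 3628800 / (2 * 40320)
= 45


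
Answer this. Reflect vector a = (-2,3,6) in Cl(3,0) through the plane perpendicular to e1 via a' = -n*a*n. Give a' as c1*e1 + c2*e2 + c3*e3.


Reflection formula: a' = -n*a*n, with n = e1 (unit vector, n^2 = 1).
For reflection through hyperplane perp to e1:
The component along e1 flips sign, others stay.
a = (-2, 3, 6)
a' = (2, 3, 6)
a' = 2*e1 + 3*e2 + 6*e3


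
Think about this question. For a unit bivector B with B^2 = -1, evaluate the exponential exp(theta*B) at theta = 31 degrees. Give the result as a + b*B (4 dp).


For a unit bivector B with B^2 = -1, the exponential series gives
e^(theta*B) = cos(theta) + sin(theta)*B (the GA analogue of Euler's formula).
theta = 31 degrees = 0.541052 rad
cos(31 deg) = 0.8572
sin(31 deg) = 0.5150
exp(theta*B) = 0.8572 + 0.5150*B


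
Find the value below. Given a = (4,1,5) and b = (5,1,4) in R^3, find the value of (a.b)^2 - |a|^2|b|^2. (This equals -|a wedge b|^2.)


a . b = 4*5 + 1*1 + 5*4
= 20 + 1 + 20 = 41
|a|^2 = 4^2 + 1^2 + 5^2 = 42
|b|^2 = 5^2 + 1^2 + 4^2 = 42
(a.b)^2 = 41^2 = 1681
|a|^2 * |b|^2 = 42 * 42 = 1764
Result = 1681 - 1764 = -83


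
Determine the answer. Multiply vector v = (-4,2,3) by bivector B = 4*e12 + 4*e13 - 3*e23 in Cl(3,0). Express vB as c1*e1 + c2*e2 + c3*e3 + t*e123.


vB has grade-1 (vector) and grade-3 (trivector) parts: vB = (v _| B) + (v ^ B).
Vector part <vB>_1:
  e1: -v2*b12 - v3*b13 = -(2)*(4) - (3)*(4) = -20
  e2: v1*b12 - v3*b23 = (-4)*(4) - (3)*(-3) = -7
  e3: v1*b13 + v2*b23 = (-4)*(4) + (2)*(-3) = -22
Trivector part <vB>_3:
  e123: v1*b23 - v2*b13 + v3*b12 = (-4)*(-3) - (2)*(4) + (3)*(4) = 16
vB = -20*e1 - 7*e2 - 22*e3 + 16*e123


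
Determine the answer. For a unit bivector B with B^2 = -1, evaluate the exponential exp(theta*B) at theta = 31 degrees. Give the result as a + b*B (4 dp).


For a unit bivector B with B^2 = -1, the exponential series gives
e^(theta*B) = cos(theta) + sin(theta)*B (the GA analogue of Euler's formula).
theta = 31 degrees = 0.541052 rad
cos(31 deg) = 0.8572
sin(31 deg) = 0.5150
exp(theta*B) = 0.8572 + 0.5150*B


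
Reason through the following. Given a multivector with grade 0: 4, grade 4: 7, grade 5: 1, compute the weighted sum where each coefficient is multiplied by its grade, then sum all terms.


Grade-weighted sum = sum of grade_k * coefficient_k
0*4 = 0
4*7 = 28
5*1 = 5
Total = 0 + 28 + 5 = 33


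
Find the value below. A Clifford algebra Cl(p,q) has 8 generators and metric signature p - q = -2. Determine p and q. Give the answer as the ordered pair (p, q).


We need p + q = 8 and p - q = -2.
Adding: 2p = 8 + (-2) = 6, so p = 3.
Then q = 8 - 3 = 5.
(p, q) = (3, 5)


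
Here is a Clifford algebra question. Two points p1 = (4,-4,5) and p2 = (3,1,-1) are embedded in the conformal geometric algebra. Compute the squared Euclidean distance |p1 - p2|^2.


p1 - p2 = (1, -5, 6)
|p1 - p2|^2 = 1^2 + (-5)^2 + 6^2
= 1 + 25 + 36
= 62


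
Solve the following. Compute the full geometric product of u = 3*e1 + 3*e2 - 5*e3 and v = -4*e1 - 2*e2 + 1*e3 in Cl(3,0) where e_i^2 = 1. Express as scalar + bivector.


In Cl(3,0): e_i^2 = 1, e_ie_j = -e_je_i for i != j.
Scalar part = u . v = 3*(-4) + 3*(-2) + (-5)*1
= -12 + (-6) + (-5) = -23
e12 coeff = 3*(-2) - 3*(-4) = -6 - (-12) = 6
e13 coeff = 3*1 - (-5)*(-4) = 3 - 20 = -17
e23 coeff = 3*1 - (-5)*(-2) = 3 - 10 = -7
uv = -23 + 6*e12 - 17*e13 - 7*e23


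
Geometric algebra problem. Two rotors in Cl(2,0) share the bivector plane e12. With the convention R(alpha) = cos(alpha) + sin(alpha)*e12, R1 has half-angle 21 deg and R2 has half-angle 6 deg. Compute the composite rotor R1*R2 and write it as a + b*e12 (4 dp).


Same-plane rotors commute and their half-angles add:
R1*R2 = cos(a1 + a2) + sin(a1 + a2)*e12.
a1 + a2 = 21 + 6 = 27 deg
cos(27 deg) = 0.8910
sin(27 deg) = 0.4540
R1*R2 = 0.8910 + 0.4540*e12


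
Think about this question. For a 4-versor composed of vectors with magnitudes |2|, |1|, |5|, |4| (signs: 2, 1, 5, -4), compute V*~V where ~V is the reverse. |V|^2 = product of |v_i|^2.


Each vector v_i has |v_i|^2 = s_i^2
Squared scales: 2^2 = 4, 1^2 = 1, 5^2 = 25, (-4)^2 = 16
|V|^2 = 4 * 1 * 25 * 16
= 1600


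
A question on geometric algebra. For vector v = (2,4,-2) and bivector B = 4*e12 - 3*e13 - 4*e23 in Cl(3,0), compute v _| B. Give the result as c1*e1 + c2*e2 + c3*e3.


Left contraction v _| B = <vB>_1 (grade-1 part of the geometric product vB).
Using e1_|e12 = e2, e2_|e12 = -e1, e1_|e13 = e3, e3_|e13 = -e1, e2_|e23 = e3, e3_|e23 = -e2:
e1 coeff: -v2*b12 - v3*b13 = -(4)*(4) - (-2)*(-3) = -22
e2 coeff: v1*b12 - v3*b23 = (2)*(4) - (-2)*(-4) = 0
e3 coeff: v1*b13 + v2*b23 = (2)*(-3) + (4)*(-4) = -22
v _| B = -22*e1 + 0*e2 - 22*e3


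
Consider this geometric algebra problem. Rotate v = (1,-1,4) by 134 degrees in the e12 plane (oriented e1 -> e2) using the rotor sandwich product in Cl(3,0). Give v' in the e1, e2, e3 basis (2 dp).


Rotor R = cos(67deg) - sin(67deg)*e12
Rotation angle theta = 2 * 67 = 134 degrees in the e12 plane (e1 -> e2).
The component perpendicular to the plane (e3) is invariant: v'_3 = v3 = 4.00
cos(134deg) = -0.6947, sin(134deg) = 0.7193
v'_1 = v1*cos(theta) - v2*sin(theta) = 1*(-0.6947) - (-1)*0.7193 = 0.02
v'_2 = v1*sin(theta) + v2*cos(theta) = 1*0.7193 + (-1)*(-0.6947) = 1.41
v' = 0.02*e1 + 1.41*e2 + 4.00*e3


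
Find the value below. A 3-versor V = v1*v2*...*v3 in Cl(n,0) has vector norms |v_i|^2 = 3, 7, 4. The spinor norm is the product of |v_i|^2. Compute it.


Spinor norm N(V) = |v1|^2 * |v2|^2 * ... * |v3|^2
= 3 * 7 * 4
Running product: 3, 21, 84
N(V) = 84


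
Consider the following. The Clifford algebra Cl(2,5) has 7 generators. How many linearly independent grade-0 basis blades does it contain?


Number of grade-k basis blades in Cl(p,q) with n = p + q is C(n, k).
n = 2 + 5 = 7
C(7, 0) = 7! / (0! * 7!)
= 5040 / (1 * 5040)
= 1


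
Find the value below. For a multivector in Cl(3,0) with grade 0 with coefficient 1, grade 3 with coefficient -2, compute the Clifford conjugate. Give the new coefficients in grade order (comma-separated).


Clifford conjugate sign for grade k: (-1)^(k(k+1)/2)
Grade 0: (-1)^(0*1/2) = (-1)^0 = 1, coeff 1 -> 1
Grade 3: (-1)^(3*4/2) = (-1)^6 = 1, coeff -2 -> -2
Conjugated coefficients: 1, -2


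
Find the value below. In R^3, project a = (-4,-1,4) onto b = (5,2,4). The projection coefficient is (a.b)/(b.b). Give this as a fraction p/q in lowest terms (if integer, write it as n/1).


Projection coefficient = (a . b) / (b . b)
a . b = (-4)*5 + (-1)*2 + 4*4
= -20 + (-2) + 16 = -6
b . b = 5^2 + 2^2 + 4^2
= 25 + 4 + 16 = 45
Coefficient = -6/45
In lowest terms: -2/15


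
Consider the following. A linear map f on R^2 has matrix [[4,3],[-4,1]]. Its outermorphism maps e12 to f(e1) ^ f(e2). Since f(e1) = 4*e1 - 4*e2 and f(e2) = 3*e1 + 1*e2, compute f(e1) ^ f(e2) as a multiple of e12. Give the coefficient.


The outermorphism of a linear map f sends e1^e2 to f(e1)^f(e2).
f(e1) = 4*e1 - 4*e2
f(e2) = 3*e1 + 1*e2
f(e1) ^ f(e2) = (4*e1 - 4*e2) ^ (3*e1 + 1*e2)
= 4*1*e12 + (-4)*3*e21
= (4 - (-12))*e12
= 16*e12
Coefficient = 16


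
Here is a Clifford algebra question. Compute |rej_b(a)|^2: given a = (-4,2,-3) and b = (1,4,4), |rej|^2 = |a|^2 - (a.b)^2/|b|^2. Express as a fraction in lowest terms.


|a|^2 = (-4)^2 + 2^2 + (-3)^2 = 29
|b|^2 = 1^2 + 4^2 + 4^2 = 33
a . b = (-4)*1 + 2*4 + (-3)*4 = -8
(a.b)^2 = (-8)^2 = 64
|rej|^2 = 29 - 64/33
= (957 - 64)/33
= 893/33
In lowest terms: 893/33


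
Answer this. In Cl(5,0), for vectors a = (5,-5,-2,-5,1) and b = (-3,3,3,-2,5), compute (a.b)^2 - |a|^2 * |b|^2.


a . b = 5*(-3) + (-5)*3 + (-2)*3 + (-5)*(-2) + 1*5
= -15 + (-15) + (-6) + 10 + 5 = -21
|a|^2 = 5^2 + (-5)^2 + (-2)^2 + (-5)^2 + 1^2 = 80
|b|^2 = (-3)^2 + 3^2 + 3^2 + (-2)^2 + 5^2 = 56
(a.b)^2 = (-21)^2 = 441
|a|^2 * |b|^2 = 80 * 56 = 4480
Result = 441 - 4480 = -4039


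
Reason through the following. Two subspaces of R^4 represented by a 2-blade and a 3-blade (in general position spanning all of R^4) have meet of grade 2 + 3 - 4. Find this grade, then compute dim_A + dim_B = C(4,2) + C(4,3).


Meet grade = grade(A) + grade(B) - n
= 2 + 3 - 4 = 1
C(4,2) = 6
C(4,3) = 4
dim_A + dim_B = 6 + 4 = 10


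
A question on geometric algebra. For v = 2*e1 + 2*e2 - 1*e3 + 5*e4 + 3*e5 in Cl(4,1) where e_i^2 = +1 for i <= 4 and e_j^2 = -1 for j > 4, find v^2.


v^2 = sum of c_i^2 * e_i^2
Positive signature terms (e_i^2 = +1): 2^2 + 2^2 + (-1)^2 + 5^2 = 34
Negative signature terms (e_j^2 = -1): 3^2 = 9
v^2 = 34 - 9 = 25


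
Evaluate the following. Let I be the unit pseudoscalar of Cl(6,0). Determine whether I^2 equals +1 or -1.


The pseudoscalar I = e1...e_n (product of all n generators) of Cl(p,q) satisfies I^2 = (-1)^(q + n(n-1)/2).
p = 6, q = 0, n = p + q = 6
n(n-1)/2 = 6 * 5 / 2 = 15
Exponent = q + n(n-1)/2 = 0 + 15 = 15
I^2 = (-1)^15 = -1


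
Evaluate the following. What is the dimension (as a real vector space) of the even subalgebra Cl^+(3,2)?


Even subalgebra dimension = 2^(n-1)
n = 3 + 2 = 5
2^(5 - 1) = 2^4 = 16
Verification: sum of C(5,k) for even k = 1 + 10 + 5 = 16
Result = 16


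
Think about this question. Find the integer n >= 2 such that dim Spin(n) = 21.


dim Spin(n) = dim so(n) = n(n-1)/2.
Solve n(n-1)/2 = 21, i.e. n^2 - n - 42 = 0.
Discriminant = 1 + 8*21 = 169
n = (1 + sqrt(169))/2 = (1 + 13)/2 = 7


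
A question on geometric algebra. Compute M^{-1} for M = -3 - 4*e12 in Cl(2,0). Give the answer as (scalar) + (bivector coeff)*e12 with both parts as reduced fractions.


M = -3 - 4*e12, where e12^2 = -1.
Since M commutes with its reverse ~M = a - b*e12, M * ~M = a^2 - b^2*e12^2 = a^2 + b^2.
So M^{-1} = ~M / (a^2 + b^2) = (a - b*e12)/(a^2 + b^2).
a^2 + b^2 = 9 + 16 = 25
Scalar part = -3/25 = -3/25
Bivector coeff = 4/25 = 4/25
M^{-1} = -3/25 + 4/25*e12


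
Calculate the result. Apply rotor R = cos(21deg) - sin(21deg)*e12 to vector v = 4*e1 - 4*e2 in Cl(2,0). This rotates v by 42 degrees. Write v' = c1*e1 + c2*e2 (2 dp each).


Rotor R = cos(21deg) - sin(21deg)*e12
Rotation angle theta = 2 * 21 = 42 degrees
v' = R*v*~R rotates v by theta.
cos(42deg) = 0.7431, sin(42deg) = 0.6691
v'_1 = 4*cos(42deg) - (-4)*sin(42deg)
= 4*0.7431 - (-4)*0.6691
= 5.65
v'_2 = 4*sin(42deg) + (-4)*cos(42deg)
= 4*0.6691 + (-4)*0.7431
= -0.30
v' = 5.65*e1 - 0.30*e2


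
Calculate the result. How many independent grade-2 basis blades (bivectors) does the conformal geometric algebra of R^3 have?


The conformal model of R^3 uses Cl(4,1) with m = 3 + 2 = 5 generators.
Number of grade-2 blades = C(m, 2) = C(5, 2)
= 5*4/2 = 10


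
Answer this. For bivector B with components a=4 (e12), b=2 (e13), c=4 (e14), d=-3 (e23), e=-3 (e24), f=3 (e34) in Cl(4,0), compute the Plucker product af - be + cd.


Plucker relation: af - be + cd
a*f = 4*3 = 12
b*e = 2*(-3) = -6
c*d = 4*(-3) = -12
af - be + cd = 12 - (-6) + (-12)
= 6


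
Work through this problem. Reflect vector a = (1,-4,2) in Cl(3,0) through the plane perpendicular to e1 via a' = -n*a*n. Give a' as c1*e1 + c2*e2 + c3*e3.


Reflection formula: a' = -n*a*n, with n = e1 (unit vector, n^2 = 1).
For reflection through hyperplane perp to e1:
The component along e1 flips sign, others stay.
a = (1, -4, 2)
a' = (-1, -4, 2)
a' = -1*e1 - 4*e2 + 2*e3


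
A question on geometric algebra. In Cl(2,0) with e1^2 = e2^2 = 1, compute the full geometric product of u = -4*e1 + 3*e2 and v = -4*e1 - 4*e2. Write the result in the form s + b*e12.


Expand: (-4*e1 + 3*e2)(-4*e1 - 4*e2)
= (-4)*(-4)*e1e1 + (-4)*(-4)*e1e2 + 3*(-4)*e2e1 + 3*(-4)*e2e2
Using e1^2 = e2^2 = 1, e2e1 = -e1e2:
Scalar part s = (-4)*(-4) + 3*(-4) = 16 + (-12) = 4
Bivector part b = (-4)*(-4) - 3*(-4) = 16 - (-12) = 28
uv = 4 + 28*e12


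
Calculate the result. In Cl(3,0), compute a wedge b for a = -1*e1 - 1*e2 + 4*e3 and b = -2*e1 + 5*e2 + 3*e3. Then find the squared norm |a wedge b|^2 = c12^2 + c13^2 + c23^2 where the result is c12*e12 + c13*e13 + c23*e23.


a wedge b = (a1*b2 - a2*b1)*e12 + (a1*b3 - a3*b1)*e13 + (a2*b3 - a3*b2)*e23
e12 coeff: (-1)*5 - (-1)*(-2) = -5 - 2 = -7
e13 coeff: (-1)*3 - 4*(-2) = -3 - (-8) = 5
e23 coeff: (-1)*3 - 4*5 = -3 - 20 = -23
|a wedge b|^2 = (-7)^2 + 5^2 + (-23)^2
= 49 + 25 + 529
= 603


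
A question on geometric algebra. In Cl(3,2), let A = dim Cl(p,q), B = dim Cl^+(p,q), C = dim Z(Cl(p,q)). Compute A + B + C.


n = 3 + 2 = 5
Total dim = 2^5 = 32
Even subalgebra dim = 2^4 = 16
n is odd, so center dim = 2
Sum = 32 + 16 + 2 = 50


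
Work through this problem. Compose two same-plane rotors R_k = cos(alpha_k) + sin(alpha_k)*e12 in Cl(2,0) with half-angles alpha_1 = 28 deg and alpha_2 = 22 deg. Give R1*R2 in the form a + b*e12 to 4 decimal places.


Same-plane rotors commute and their half-angles add:
R1*R2 = cos(a1 + a2) + sin(a1 + a2)*e12.
a1 + a2 = 28 + 22 = 50 deg
cos(50 deg) = 0.6428
sin(50 deg) = 0.7660
R1*R2 = 0.6428 + 0.7660*e12


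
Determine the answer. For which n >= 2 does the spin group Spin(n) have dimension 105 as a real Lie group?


dim Spin(n) = dim so(n) = n(n-1)/2.
Solve n(n-1)/2 = 105, i.e. n^2 - n - 210 = 0.
Discriminant = 1 + 8*105 = 841
n = (1 + sqrt(841))/2 = (1 + 29)/2 = 15


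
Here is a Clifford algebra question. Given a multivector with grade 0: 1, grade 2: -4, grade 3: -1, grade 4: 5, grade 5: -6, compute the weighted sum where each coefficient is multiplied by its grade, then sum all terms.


Grade-weighted sum = sum of grade_k * coefficient_k
0*1 = 0
2*(-4) = -8
3*(-1) = -3
4*5 = 20
5*(-6) = -30
Total = 0 + (-8) + (-3) + 20 + (-30) = -21


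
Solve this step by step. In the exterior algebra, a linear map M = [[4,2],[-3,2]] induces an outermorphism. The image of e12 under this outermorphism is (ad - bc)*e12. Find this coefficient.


The outermorphism of a linear map f sends e1^e2 to f(e1)^f(e2).
f(e1) = 4*e1 - 3*e2
f(e2) = 2*e1 + 2*e2
f(e1) ^ f(e2) = (4*e1 - 3*e2) ^ (2*e1 + 2*e2)
= 4*2*e12 + (-3)*2*e21
= (8 - (-6))*e12
= 14*e12
Coefficient = 14


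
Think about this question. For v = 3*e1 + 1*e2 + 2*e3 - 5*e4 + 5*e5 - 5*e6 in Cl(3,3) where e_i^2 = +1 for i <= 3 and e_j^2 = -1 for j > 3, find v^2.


v^2 = sum of c_i^2 * e_i^2
Positive signature terms (e_i^2 = +1): 3^2 + 1^2 + 2^2 = 14
Negative signature terms (e_j^2 = -1): (-5)^2 + 5^2 + (-5)^2 = 75
v^2 = 14 - 75 = -61


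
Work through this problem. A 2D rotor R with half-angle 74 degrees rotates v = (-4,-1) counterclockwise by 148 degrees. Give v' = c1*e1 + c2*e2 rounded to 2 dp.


Rotor R = cos(74deg) - sin(74deg)*e12
Rotation angle theta = 2 * 74 = 148 degrees
v' = R*v*~R rotates v by theta.
cos(148deg) = -0.8480, sin(148deg) = 0.5299
v'_1 = -4*cos(148deg) - (-1)*sin(148deg)
= -4*(-0.8480) - (-1)*0.5299
= 3.92
v'_2 = -4*sin(148deg) + (-1)*cos(148deg)
= -4*0.5299 + (-1)*(-0.8480)
= -1.27
v' = 3.92*e1 - 1.27*e2


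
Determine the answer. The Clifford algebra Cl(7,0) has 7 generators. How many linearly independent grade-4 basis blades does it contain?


Number of grade-k basis blades in Cl(p,q) with n = p + q is C(n, k).
n = 7 + 0 = 7
C(7, 4) = 7! / (4! * 3!)
= 5040 / (24 * 6)
= 35


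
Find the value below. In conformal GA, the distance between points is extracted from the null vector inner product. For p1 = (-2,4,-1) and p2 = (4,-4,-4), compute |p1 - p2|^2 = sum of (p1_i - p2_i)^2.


p1 - p2 = (-6, 8, 3)
|p1 - p2|^2 = (-6)^2 + 8^2 + 3^2
= 36 + 64 + 9
= 109


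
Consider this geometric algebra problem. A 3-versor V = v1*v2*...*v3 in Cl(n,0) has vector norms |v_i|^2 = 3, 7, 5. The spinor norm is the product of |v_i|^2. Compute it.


Spinor norm N(V) = |v1|^2 * |v2|^2 * ... * |v3|^2
= 3 * 7 * 5
Running product: 3, 21, 105
N(V) = 105
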